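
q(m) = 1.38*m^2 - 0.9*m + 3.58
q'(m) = 2.76*m - 0.9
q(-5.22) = 45.88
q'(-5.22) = -15.31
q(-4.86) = 40.55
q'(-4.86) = -14.31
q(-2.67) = 15.82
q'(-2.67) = -8.27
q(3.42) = 16.64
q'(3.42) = 8.54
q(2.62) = 10.69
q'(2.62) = 6.33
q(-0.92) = 5.58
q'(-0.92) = -3.44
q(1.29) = 4.72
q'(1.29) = 2.66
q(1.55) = 5.50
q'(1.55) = 3.38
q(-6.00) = 58.66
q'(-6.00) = -17.46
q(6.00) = 47.86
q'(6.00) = 15.66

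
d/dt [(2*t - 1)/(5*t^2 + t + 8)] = (10*t^2 + 2*t - (2*t - 1)*(10*t + 1) + 16)/(5*t^2 + t + 8)^2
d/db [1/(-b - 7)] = (b + 7)^(-2)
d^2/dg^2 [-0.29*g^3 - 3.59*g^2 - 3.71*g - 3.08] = -1.74*g - 7.18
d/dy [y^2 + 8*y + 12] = 2*y + 8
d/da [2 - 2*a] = -2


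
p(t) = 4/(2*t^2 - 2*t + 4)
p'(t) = 4*(2 - 4*t)/(2*t^2 - 2*t + 4)^2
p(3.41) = 0.20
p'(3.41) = -0.11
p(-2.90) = 0.15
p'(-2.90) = 0.08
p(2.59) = 0.33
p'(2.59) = -0.22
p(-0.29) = 0.84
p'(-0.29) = 0.56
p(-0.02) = 0.99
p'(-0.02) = 0.51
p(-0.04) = 0.98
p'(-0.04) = 0.52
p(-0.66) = 0.65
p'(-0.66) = 0.48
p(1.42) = 0.77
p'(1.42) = -0.55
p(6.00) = 0.06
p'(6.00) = -0.02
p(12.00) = 0.01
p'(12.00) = 0.00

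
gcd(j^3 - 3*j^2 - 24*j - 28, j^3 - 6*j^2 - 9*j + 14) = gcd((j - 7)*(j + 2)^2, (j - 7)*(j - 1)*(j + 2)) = j^2 - 5*j - 14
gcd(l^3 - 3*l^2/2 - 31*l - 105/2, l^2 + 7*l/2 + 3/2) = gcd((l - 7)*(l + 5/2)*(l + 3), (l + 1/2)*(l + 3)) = l + 3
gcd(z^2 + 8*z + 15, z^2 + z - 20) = z + 5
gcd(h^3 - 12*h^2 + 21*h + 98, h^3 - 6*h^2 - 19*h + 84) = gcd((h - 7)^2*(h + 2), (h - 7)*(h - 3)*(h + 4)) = h - 7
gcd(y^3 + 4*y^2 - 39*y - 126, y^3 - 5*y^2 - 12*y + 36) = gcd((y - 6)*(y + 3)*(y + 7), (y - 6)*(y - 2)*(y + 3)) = y^2 - 3*y - 18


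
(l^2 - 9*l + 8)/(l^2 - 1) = (l - 8)/(l + 1)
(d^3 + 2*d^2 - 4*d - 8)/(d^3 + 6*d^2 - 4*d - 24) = (d + 2)/(d + 6)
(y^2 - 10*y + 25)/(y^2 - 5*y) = (y - 5)/y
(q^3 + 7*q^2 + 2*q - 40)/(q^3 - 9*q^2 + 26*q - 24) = (q^2 + 9*q + 20)/(q^2 - 7*q + 12)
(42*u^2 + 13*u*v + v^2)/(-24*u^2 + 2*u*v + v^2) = (-7*u - v)/(4*u - v)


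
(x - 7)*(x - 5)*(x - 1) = x^3 - 13*x^2 + 47*x - 35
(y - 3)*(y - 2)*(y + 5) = y^3 - 19*y + 30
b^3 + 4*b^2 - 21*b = b*(b - 3)*(b + 7)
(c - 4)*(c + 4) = c^2 - 16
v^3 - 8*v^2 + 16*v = v*(v - 4)^2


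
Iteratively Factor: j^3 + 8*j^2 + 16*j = (j + 4)*(j^2 + 4*j) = (j + 4)^2*(j)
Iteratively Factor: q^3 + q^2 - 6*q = (q - 2)*(q^2 + 3*q) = q*(q - 2)*(q + 3)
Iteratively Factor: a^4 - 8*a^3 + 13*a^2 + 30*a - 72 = (a - 3)*(a^3 - 5*a^2 - 2*a + 24) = (a - 3)^2*(a^2 - 2*a - 8) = (a - 4)*(a - 3)^2*(a + 2)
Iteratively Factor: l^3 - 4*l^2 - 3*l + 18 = (l - 3)*(l^2 - l - 6) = (l - 3)^2*(l + 2)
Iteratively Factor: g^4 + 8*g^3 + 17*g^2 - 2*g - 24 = (g + 3)*(g^3 + 5*g^2 + 2*g - 8) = (g + 2)*(g + 3)*(g^2 + 3*g - 4) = (g - 1)*(g + 2)*(g + 3)*(g + 4)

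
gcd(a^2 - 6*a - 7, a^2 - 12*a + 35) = a - 7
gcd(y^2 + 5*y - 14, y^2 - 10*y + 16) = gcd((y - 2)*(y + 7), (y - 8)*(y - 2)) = y - 2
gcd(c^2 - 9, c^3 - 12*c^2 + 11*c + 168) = c + 3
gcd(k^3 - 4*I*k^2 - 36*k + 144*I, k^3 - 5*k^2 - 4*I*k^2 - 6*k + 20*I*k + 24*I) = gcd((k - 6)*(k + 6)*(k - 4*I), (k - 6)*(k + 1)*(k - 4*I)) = k^2 + k*(-6 - 4*I) + 24*I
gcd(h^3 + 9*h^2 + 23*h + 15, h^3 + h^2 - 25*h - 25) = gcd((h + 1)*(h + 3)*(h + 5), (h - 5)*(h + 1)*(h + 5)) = h^2 + 6*h + 5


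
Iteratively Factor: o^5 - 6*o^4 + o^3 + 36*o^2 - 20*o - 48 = (o - 3)*(o^4 - 3*o^3 - 8*o^2 + 12*o + 16) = (o - 4)*(o - 3)*(o^3 + o^2 - 4*o - 4) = (o - 4)*(o - 3)*(o - 2)*(o^2 + 3*o + 2) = (o - 4)*(o - 3)*(o - 2)*(o + 1)*(o + 2)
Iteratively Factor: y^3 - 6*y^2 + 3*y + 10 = (y - 2)*(y^2 - 4*y - 5) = (y - 2)*(y + 1)*(y - 5)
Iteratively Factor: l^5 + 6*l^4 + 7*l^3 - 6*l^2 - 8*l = (l + 1)*(l^4 + 5*l^3 + 2*l^2 - 8*l) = (l + 1)*(l + 4)*(l^3 + l^2 - 2*l) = (l + 1)*(l + 2)*(l + 4)*(l^2 - l) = (l - 1)*(l + 1)*(l + 2)*(l + 4)*(l)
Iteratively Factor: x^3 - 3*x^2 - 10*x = (x)*(x^2 - 3*x - 10) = x*(x - 5)*(x + 2)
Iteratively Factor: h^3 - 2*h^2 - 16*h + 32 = (h - 2)*(h^2 - 16) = (h - 2)*(h + 4)*(h - 4)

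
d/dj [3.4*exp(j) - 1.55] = 3.4*exp(j)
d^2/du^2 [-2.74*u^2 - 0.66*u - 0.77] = -5.48000000000000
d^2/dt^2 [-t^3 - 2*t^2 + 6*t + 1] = -6*t - 4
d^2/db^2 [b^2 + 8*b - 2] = 2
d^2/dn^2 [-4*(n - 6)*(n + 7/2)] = -8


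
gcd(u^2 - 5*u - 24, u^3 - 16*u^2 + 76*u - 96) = u - 8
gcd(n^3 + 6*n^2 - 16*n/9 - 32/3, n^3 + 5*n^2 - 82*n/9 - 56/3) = n^2 + 22*n/3 + 8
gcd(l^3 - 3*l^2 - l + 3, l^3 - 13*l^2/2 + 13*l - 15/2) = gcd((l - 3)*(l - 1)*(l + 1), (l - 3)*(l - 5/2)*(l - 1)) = l^2 - 4*l + 3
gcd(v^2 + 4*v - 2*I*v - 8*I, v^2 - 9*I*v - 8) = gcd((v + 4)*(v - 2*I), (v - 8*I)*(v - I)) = 1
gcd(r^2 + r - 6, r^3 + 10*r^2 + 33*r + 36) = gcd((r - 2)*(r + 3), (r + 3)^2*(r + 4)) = r + 3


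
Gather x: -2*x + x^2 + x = x^2 - x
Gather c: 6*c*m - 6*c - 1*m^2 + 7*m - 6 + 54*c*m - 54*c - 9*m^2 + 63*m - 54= c*(60*m - 60) - 10*m^2 + 70*m - 60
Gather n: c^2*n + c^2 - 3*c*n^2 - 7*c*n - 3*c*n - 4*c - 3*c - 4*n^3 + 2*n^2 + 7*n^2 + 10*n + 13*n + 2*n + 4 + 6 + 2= c^2 - 7*c - 4*n^3 + n^2*(9 - 3*c) + n*(c^2 - 10*c + 25) + 12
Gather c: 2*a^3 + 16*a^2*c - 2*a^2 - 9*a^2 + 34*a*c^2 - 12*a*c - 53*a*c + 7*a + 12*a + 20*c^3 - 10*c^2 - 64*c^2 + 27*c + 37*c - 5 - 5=2*a^3 - 11*a^2 + 19*a + 20*c^3 + c^2*(34*a - 74) + c*(16*a^2 - 65*a + 64) - 10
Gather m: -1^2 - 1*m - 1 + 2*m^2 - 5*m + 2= 2*m^2 - 6*m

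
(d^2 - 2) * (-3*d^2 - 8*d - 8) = -3*d^4 - 8*d^3 - 2*d^2 + 16*d + 16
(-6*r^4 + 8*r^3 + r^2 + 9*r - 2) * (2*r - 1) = -12*r^5 + 22*r^4 - 6*r^3 + 17*r^2 - 13*r + 2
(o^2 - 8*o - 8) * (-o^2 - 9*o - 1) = -o^4 - o^3 + 79*o^2 + 80*o + 8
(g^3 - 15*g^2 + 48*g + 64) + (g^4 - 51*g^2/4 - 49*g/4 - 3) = g^4 + g^3 - 111*g^2/4 + 143*g/4 + 61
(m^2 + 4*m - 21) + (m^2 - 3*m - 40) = 2*m^2 + m - 61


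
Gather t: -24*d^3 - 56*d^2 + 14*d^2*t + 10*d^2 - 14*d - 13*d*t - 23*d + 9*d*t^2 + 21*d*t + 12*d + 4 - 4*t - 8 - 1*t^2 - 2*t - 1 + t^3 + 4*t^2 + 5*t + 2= -24*d^3 - 46*d^2 - 25*d + t^3 + t^2*(9*d + 3) + t*(14*d^2 + 8*d - 1) - 3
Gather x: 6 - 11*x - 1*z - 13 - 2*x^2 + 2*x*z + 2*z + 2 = -2*x^2 + x*(2*z - 11) + z - 5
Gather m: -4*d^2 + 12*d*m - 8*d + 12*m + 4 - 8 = -4*d^2 - 8*d + m*(12*d + 12) - 4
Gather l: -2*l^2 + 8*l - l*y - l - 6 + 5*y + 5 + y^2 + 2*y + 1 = -2*l^2 + l*(7 - y) + y^2 + 7*y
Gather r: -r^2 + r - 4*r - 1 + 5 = -r^2 - 3*r + 4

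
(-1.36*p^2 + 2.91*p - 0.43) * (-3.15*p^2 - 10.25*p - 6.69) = 4.284*p^4 + 4.7735*p^3 - 19.3746*p^2 - 15.0604*p + 2.8767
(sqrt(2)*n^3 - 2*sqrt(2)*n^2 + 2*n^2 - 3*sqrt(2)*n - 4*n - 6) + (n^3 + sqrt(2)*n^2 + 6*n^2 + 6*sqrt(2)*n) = n^3 + sqrt(2)*n^3 - sqrt(2)*n^2 + 8*n^2 - 4*n + 3*sqrt(2)*n - 6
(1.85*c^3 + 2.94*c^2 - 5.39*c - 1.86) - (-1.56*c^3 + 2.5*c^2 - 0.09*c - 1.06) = 3.41*c^3 + 0.44*c^2 - 5.3*c - 0.8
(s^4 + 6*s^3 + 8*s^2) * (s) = s^5 + 6*s^4 + 8*s^3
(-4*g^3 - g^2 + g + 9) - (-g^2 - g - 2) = -4*g^3 + 2*g + 11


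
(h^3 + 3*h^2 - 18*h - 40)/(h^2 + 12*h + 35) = (h^2 - 2*h - 8)/(h + 7)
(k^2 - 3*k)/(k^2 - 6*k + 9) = k/(k - 3)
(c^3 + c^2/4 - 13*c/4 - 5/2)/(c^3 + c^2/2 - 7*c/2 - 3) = (4*c + 5)/(2*(2*c + 3))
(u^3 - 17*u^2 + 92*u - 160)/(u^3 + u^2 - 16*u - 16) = (u^2 - 13*u + 40)/(u^2 + 5*u + 4)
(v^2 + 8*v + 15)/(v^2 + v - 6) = (v + 5)/(v - 2)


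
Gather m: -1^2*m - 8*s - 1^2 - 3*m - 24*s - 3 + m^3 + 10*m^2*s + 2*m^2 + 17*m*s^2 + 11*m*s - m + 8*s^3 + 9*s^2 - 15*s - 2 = m^3 + m^2*(10*s + 2) + m*(17*s^2 + 11*s - 5) + 8*s^3 + 9*s^2 - 47*s - 6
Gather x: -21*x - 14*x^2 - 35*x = -14*x^2 - 56*x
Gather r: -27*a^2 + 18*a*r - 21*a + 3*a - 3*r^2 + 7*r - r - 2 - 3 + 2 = -27*a^2 - 18*a - 3*r^2 + r*(18*a + 6) - 3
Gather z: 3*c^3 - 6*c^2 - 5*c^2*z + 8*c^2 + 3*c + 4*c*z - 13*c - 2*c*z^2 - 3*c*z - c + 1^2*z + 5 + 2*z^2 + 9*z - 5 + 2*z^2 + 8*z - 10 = 3*c^3 + 2*c^2 - 11*c + z^2*(4 - 2*c) + z*(-5*c^2 + c + 18) - 10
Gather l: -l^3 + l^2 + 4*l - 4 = -l^3 + l^2 + 4*l - 4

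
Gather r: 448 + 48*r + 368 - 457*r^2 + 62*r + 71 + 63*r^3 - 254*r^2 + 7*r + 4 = 63*r^3 - 711*r^2 + 117*r + 891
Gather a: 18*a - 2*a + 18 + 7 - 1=16*a + 24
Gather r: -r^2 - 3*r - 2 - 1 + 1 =-r^2 - 3*r - 2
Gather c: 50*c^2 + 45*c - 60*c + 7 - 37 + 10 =50*c^2 - 15*c - 20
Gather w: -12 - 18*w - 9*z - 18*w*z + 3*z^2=w*(-18*z - 18) + 3*z^2 - 9*z - 12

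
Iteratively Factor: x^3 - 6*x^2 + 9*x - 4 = (x - 4)*(x^2 - 2*x + 1) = (x - 4)*(x - 1)*(x - 1)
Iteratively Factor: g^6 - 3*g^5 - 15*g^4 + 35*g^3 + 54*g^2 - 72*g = (g + 3)*(g^5 - 6*g^4 + 3*g^3 + 26*g^2 - 24*g) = (g + 2)*(g + 3)*(g^4 - 8*g^3 + 19*g^2 - 12*g) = (g - 1)*(g + 2)*(g + 3)*(g^3 - 7*g^2 + 12*g) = (g - 4)*(g - 1)*(g + 2)*(g + 3)*(g^2 - 3*g) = (g - 4)*(g - 3)*(g - 1)*(g + 2)*(g + 3)*(g)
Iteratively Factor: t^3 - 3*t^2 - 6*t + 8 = (t - 4)*(t^2 + t - 2) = (t - 4)*(t + 2)*(t - 1)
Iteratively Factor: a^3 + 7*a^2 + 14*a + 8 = (a + 1)*(a^2 + 6*a + 8) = (a + 1)*(a + 2)*(a + 4)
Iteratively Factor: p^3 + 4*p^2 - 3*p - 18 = (p - 2)*(p^2 + 6*p + 9) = (p - 2)*(p + 3)*(p + 3)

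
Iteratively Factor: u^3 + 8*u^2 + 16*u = (u)*(u^2 + 8*u + 16) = u*(u + 4)*(u + 4)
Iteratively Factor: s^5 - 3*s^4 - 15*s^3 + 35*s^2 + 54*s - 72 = (s + 2)*(s^4 - 5*s^3 - 5*s^2 + 45*s - 36) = (s - 1)*(s + 2)*(s^3 - 4*s^2 - 9*s + 36) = (s - 4)*(s - 1)*(s + 2)*(s^2 - 9) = (s - 4)*(s - 1)*(s + 2)*(s + 3)*(s - 3)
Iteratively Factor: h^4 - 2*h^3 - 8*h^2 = (h)*(h^3 - 2*h^2 - 8*h) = h*(h + 2)*(h^2 - 4*h) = h^2*(h + 2)*(h - 4)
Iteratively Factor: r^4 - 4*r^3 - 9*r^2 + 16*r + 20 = (r + 1)*(r^3 - 5*r^2 - 4*r + 20) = (r + 1)*(r + 2)*(r^2 - 7*r + 10) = (r - 2)*(r + 1)*(r + 2)*(r - 5)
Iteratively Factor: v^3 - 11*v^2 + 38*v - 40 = (v - 4)*(v^2 - 7*v + 10) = (v - 5)*(v - 4)*(v - 2)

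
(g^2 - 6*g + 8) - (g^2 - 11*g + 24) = 5*g - 16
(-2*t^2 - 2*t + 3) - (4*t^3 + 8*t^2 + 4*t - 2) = -4*t^3 - 10*t^2 - 6*t + 5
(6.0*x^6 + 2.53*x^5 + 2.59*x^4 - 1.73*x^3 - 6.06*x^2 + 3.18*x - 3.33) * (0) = 0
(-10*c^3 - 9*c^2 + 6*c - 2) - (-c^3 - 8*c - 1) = -9*c^3 - 9*c^2 + 14*c - 1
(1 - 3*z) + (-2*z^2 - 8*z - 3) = -2*z^2 - 11*z - 2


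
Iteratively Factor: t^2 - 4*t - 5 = (t - 5)*(t + 1)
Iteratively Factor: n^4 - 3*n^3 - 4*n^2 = (n - 4)*(n^3 + n^2) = n*(n - 4)*(n^2 + n) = n*(n - 4)*(n + 1)*(n)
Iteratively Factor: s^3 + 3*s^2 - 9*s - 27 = (s - 3)*(s^2 + 6*s + 9) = (s - 3)*(s + 3)*(s + 3)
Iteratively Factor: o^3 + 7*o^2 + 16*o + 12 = (o + 3)*(o^2 + 4*o + 4) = (o + 2)*(o + 3)*(o + 2)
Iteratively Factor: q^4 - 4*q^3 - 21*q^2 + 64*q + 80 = (q + 4)*(q^3 - 8*q^2 + 11*q + 20) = (q + 1)*(q + 4)*(q^2 - 9*q + 20) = (q - 5)*(q + 1)*(q + 4)*(q - 4)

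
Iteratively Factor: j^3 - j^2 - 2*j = (j)*(j^2 - j - 2) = j*(j + 1)*(j - 2)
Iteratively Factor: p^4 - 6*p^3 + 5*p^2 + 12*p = (p - 4)*(p^3 - 2*p^2 - 3*p) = (p - 4)*(p - 3)*(p^2 + p) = (p - 4)*(p - 3)*(p + 1)*(p)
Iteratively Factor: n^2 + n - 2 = (n - 1)*(n + 2)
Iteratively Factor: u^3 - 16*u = (u - 4)*(u^2 + 4*u) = (u - 4)*(u + 4)*(u)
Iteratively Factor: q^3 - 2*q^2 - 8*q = (q + 2)*(q^2 - 4*q) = (q - 4)*(q + 2)*(q)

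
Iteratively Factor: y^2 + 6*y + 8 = (y + 4)*(y + 2)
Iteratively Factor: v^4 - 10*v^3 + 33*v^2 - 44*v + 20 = (v - 2)*(v^3 - 8*v^2 + 17*v - 10) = (v - 2)*(v - 1)*(v^2 - 7*v + 10) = (v - 2)^2*(v - 1)*(v - 5)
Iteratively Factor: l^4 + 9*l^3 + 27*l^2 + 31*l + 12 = (l + 4)*(l^3 + 5*l^2 + 7*l + 3) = (l + 1)*(l + 4)*(l^2 + 4*l + 3) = (l + 1)^2*(l + 4)*(l + 3)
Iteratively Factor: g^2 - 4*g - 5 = (g - 5)*(g + 1)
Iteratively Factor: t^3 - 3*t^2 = (t)*(t^2 - 3*t) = t^2*(t - 3)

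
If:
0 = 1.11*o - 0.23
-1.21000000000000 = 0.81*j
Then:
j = -1.49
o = 0.21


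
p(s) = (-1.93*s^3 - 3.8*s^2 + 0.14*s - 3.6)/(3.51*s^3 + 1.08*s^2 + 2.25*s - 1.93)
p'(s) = (-10.53*s^2 - 2.16*s - 2.25)*(-1.93*s^3 - 3.8*s^2 + 0.14*s - 3.6)/(3.51*s^3 + 1.08*s^2 + 2.25*s - 1.93)^2 + (-5.79*s^2 - 7.6*s + 0.14)/(3.51*s^3 + 1.08*s^2 + 2.25*s - 1.93) = (-3.5527136788005e-15*s^5 + 11.2536*s^4 - 9.6678*s^3 + 40.3815*s^2 + 22.444*s + 7.8298)/(12.3201*s^6 + 7.5816*s^5 + 16.9614*s^4 - 8.6886*s^3 + 0.8937*s^2 - 8.685*s + 3.7249)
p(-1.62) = 0.32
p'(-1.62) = 0.63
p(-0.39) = 1.44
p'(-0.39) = 0.74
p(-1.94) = 0.15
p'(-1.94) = 0.45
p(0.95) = -2.04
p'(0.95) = 3.78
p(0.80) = -2.93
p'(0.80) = 9.22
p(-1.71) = 0.26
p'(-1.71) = 0.57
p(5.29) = -0.71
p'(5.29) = 0.03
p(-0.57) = 1.30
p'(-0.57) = 0.90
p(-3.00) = -0.15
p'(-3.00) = 0.17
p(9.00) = -0.64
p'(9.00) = 0.01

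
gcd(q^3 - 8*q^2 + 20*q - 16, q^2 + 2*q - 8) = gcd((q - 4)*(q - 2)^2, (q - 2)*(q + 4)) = q - 2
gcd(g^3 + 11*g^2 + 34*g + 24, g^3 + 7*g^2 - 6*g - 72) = g^2 + 10*g + 24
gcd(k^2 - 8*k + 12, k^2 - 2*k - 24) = k - 6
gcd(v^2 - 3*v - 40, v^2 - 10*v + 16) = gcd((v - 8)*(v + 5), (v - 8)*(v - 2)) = v - 8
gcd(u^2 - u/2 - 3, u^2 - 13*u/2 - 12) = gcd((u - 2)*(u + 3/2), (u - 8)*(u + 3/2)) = u + 3/2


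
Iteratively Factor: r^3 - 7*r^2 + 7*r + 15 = (r - 3)*(r^2 - 4*r - 5) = (r - 3)*(r + 1)*(r - 5)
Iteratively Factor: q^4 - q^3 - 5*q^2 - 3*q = (q - 3)*(q^3 + 2*q^2 + q) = (q - 3)*(q + 1)*(q^2 + q) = (q - 3)*(q + 1)^2*(q)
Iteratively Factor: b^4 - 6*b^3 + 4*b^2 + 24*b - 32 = (b - 4)*(b^3 - 2*b^2 - 4*b + 8) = (b - 4)*(b - 2)*(b^2 - 4) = (b - 4)*(b - 2)^2*(b + 2)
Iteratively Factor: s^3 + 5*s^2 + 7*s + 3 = (s + 1)*(s^2 + 4*s + 3) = (s + 1)^2*(s + 3)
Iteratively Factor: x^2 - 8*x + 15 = (x - 5)*(x - 3)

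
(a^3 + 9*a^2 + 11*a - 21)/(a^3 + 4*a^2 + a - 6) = (a + 7)/(a + 2)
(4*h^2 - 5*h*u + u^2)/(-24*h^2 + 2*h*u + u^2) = (-h + u)/(6*h + u)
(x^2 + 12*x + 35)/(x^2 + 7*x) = (x + 5)/x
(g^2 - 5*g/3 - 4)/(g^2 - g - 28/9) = 3*(g - 3)/(3*g - 7)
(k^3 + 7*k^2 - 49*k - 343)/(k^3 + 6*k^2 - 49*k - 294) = (k + 7)/(k + 6)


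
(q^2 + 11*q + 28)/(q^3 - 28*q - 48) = (q + 7)/(q^2 - 4*q - 12)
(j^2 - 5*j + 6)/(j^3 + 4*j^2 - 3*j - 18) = (j - 3)/(j^2 + 6*j + 9)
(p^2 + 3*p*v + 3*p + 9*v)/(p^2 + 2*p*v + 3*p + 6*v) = (p + 3*v)/(p + 2*v)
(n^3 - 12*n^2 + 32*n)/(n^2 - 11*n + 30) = n*(n^2 - 12*n + 32)/(n^2 - 11*n + 30)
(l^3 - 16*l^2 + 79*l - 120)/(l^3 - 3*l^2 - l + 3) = (l^2 - 13*l + 40)/(l^2 - 1)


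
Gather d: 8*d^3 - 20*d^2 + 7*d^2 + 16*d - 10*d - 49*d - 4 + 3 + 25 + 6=8*d^3 - 13*d^2 - 43*d + 30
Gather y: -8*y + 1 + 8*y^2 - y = 8*y^2 - 9*y + 1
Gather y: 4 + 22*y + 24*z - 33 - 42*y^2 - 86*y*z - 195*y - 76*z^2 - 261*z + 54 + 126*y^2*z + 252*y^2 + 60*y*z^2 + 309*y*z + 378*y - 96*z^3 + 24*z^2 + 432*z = y^2*(126*z + 210) + y*(60*z^2 + 223*z + 205) - 96*z^3 - 52*z^2 + 195*z + 25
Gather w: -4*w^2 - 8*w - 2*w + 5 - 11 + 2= -4*w^2 - 10*w - 4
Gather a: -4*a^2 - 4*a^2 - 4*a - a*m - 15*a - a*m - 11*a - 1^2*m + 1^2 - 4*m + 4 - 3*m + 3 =-8*a^2 + a*(-2*m - 30) - 8*m + 8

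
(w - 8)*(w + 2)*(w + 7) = w^3 + w^2 - 58*w - 112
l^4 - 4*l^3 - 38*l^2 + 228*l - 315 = (l - 5)*(l - 3)^2*(l + 7)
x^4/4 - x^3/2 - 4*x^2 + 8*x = x*(x/4 + 1)*(x - 4)*(x - 2)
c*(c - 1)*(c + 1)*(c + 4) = c^4 + 4*c^3 - c^2 - 4*c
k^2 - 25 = (k - 5)*(k + 5)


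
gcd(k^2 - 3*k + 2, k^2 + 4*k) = 1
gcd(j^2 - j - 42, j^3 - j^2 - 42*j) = j^2 - j - 42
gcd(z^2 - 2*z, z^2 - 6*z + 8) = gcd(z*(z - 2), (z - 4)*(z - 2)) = z - 2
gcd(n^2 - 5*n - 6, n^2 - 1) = n + 1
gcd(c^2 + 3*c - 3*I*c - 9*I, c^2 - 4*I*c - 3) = c - 3*I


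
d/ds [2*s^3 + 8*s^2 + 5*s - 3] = 6*s^2 + 16*s + 5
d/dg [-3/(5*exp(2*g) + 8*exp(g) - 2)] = (30*exp(g) + 24)*exp(g)/(5*exp(2*g) + 8*exp(g) - 2)^2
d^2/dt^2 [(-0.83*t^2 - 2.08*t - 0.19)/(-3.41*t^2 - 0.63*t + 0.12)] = (1.4210854715202e-14*t^4 + 44.806718*t^3 + 15.29385*t^2 + 7.555878*t + 0.644718)/(39.651821*t^6 + 21.977109*t^5 - 0.125829*t^4 - 1.296729*t^3 + 0.00442800000000002*t^2 + 0.027216*t - 0.001728)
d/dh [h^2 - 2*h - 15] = 2*h - 2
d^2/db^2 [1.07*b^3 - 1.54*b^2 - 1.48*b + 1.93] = 6.42*b - 3.08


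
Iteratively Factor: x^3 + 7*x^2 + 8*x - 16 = (x + 4)*(x^2 + 3*x - 4) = (x + 4)^2*(x - 1)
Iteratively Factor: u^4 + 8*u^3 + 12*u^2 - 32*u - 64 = (u - 2)*(u^3 + 10*u^2 + 32*u + 32) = (u - 2)*(u + 4)*(u^2 + 6*u + 8) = (u - 2)*(u + 2)*(u + 4)*(u + 4)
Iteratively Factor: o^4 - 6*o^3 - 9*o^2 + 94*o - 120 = (o + 4)*(o^3 - 10*o^2 + 31*o - 30) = (o - 2)*(o + 4)*(o^2 - 8*o + 15) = (o - 3)*(o - 2)*(o + 4)*(o - 5)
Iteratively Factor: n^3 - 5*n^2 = (n)*(n^2 - 5*n) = n*(n - 5)*(n)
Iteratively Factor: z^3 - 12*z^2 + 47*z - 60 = (z - 3)*(z^2 - 9*z + 20) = (z - 5)*(z - 3)*(z - 4)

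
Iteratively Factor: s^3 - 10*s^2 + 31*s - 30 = (s - 3)*(s^2 - 7*s + 10) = (s - 5)*(s - 3)*(s - 2)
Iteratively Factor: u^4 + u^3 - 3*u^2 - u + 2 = (u - 1)*(u^3 + 2*u^2 - u - 2) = (u - 1)^2*(u^2 + 3*u + 2) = (u - 1)^2*(u + 2)*(u + 1)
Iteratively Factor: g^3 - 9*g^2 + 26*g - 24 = (g - 3)*(g^2 - 6*g + 8) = (g - 3)*(g - 2)*(g - 4)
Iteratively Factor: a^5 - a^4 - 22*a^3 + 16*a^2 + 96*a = (a)*(a^4 - a^3 - 22*a^2 + 16*a + 96) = a*(a + 4)*(a^3 - 5*a^2 - 2*a + 24) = a*(a + 2)*(a + 4)*(a^2 - 7*a + 12) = a*(a - 4)*(a + 2)*(a + 4)*(a - 3)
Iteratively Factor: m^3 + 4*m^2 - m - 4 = (m + 4)*(m^2 - 1) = (m + 1)*(m + 4)*(m - 1)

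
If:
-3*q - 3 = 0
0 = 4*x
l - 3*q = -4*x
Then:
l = -3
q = -1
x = 0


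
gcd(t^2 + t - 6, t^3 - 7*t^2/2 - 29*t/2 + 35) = t - 2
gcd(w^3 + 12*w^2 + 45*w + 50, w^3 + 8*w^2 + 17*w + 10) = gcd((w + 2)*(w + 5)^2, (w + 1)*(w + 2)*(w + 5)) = w^2 + 7*w + 10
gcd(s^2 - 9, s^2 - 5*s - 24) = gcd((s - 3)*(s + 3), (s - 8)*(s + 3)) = s + 3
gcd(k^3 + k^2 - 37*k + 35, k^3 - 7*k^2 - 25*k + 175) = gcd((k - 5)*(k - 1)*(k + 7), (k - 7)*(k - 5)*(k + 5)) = k - 5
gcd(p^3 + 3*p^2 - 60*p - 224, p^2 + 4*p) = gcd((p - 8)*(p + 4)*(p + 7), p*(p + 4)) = p + 4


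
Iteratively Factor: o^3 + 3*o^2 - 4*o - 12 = (o - 2)*(o^2 + 5*o + 6) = (o - 2)*(o + 2)*(o + 3)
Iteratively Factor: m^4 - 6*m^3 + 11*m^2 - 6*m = (m - 2)*(m^3 - 4*m^2 + 3*m) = (m - 2)*(m - 1)*(m^2 - 3*m) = m*(m - 2)*(m - 1)*(m - 3)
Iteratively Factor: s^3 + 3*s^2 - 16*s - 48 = (s - 4)*(s^2 + 7*s + 12) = (s - 4)*(s + 4)*(s + 3)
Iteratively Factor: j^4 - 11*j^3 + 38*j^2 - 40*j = (j)*(j^3 - 11*j^2 + 38*j - 40) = j*(j - 4)*(j^2 - 7*j + 10) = j*(j - 4)*(j - 2)*(j - 5)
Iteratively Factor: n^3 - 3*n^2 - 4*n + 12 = (n + 2)*(n^2 - 5*n + 6) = (n - 3)*(n + 2)*(n - 2)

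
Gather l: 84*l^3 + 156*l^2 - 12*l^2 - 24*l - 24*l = 84*l^3 + 144*l^2 - 48*l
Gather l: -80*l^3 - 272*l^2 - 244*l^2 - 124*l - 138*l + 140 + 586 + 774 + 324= -80*l^3 - 516*l^2 - 262*l + 1824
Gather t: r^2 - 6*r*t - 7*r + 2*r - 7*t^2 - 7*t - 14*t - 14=r^2 - 5*r - 7*t^2 + t*(-6*r - 21) - 14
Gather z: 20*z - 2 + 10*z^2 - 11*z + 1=10*z^2 + 9*z - 1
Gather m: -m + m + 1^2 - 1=0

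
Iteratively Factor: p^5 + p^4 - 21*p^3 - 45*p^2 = (p + 3)*(p^4 - 2*p^3 - 15*p^2) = (p - 5)*(p + 3)*(p^3 + 3*p^2) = p*(p - 5)*(p + 3)*(p^2 + 3*p) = p^2*(p - 5)*(p + 3)*(p + 3)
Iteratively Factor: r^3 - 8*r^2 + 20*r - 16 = (r - 2)*(r^2 - 6*r + 8) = (r - 4)*(r - 2)*(r - 2)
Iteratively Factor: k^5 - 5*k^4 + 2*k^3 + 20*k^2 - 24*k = (k + 2)*(k^4 - 7*k^3 + 16*k^2 - 12*k) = (k - 2)*(k + 2)*(k^3 - 5*k^2 + 6*k) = (k - 2)^2*(k + 2)*(k^2 - 3*k) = k*(k - 2)^2*(k + 2)*(k - 3)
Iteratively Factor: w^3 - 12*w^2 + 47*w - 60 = (w - 4)*(w^2 - 8*w + 15) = (w - 5)*(w - 4)*(w - 3)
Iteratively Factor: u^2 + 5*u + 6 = (u + 2)*(u + 3)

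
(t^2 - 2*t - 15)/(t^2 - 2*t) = (t^2 - 2*t - 15)/(t*(t - 2))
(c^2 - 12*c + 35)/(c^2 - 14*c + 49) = (c - 5)/(c - 7)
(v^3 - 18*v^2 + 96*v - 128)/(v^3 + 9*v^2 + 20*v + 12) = (v^3 - 18*v^2 + 96*v - 128)/(v^3 + 9*v^2 + 20*v + 12)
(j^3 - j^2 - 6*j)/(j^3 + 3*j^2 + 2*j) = (j - 3)/(j + 1)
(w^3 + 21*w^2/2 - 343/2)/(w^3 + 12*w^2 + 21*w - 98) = (w - 7/2)/(w - 2)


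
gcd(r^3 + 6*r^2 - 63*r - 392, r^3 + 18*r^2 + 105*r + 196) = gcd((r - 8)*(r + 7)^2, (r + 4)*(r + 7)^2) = r^2 + 14*r + 49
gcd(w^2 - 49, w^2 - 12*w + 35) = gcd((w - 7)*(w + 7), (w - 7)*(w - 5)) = w - 7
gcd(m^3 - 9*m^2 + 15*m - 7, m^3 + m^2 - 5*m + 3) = m^2 - 2*m + 1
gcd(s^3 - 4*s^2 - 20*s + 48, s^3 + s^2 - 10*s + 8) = s^2 + 2*s - 8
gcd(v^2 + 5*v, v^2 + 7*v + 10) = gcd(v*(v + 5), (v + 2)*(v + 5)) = v + 5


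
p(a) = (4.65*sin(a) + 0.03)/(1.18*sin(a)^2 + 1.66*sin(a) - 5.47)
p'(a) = (-2.36*sin(a)*cos(a) - 1.66*cos(a))*(4.65*sin(a) + 0.03)/(1.18*sin(a)^2 + 1.66*sin(a) - 5.47)^2 + 4.65*cos(a)/(1.18*sin(a)^2 + 1.66*sin(a) - 5.47) = (-0.0708000000000002*sin(a) + 2.7435*cos(2*a) - 28.2288)*cos(a)/(1.18*sin(a)^2 + 1.66*sin(a) - 5.47)^2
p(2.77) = -0.36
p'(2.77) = 1.10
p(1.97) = -1.47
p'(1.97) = 1.36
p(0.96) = -1.16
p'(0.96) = -1.52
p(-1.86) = 0.74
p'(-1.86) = 0.24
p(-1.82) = 0.75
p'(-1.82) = 0.21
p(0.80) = -0.92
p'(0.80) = -1.47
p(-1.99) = 0.70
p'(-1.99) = 0.34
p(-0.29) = 0.22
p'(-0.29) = -0.73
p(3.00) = -0.13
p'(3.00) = 0.93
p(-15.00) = 0.49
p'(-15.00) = 0.58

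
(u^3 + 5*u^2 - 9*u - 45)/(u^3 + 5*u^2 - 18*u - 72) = (u^2 + 2*u - 15)/(u^2 + 2*u - 24)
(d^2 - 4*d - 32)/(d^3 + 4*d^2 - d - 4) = (d - 8)/(d^2 - 1)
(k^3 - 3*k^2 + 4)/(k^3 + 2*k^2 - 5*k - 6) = (k - 2)/(k + 3)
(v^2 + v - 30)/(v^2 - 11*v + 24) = (v^2 + v - 30)/(v^2 - 11*v + 24)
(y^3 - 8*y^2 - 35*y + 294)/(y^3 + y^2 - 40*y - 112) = (y^2 - y - 42)/(y^2 + 8*y + 16)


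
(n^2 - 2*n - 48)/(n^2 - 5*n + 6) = (n^2 - 2*n - 48)/(n^2 - 5*n + 6)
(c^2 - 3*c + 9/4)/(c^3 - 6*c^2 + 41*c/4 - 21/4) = (2*c - 3)/(2*c^2 - 9*c + 7)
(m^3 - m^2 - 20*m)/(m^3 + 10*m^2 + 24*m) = (m - 5)/(m + 6)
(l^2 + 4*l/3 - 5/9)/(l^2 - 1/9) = (3*l + 5)/(3*l + 1)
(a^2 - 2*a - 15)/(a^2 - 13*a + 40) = (a + 3)/(a - 8)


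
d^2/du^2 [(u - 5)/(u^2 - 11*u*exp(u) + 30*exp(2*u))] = (2*(u - 5)*(11*u*exp(u) - 2*u - 60*exp(2*u) + 11*exp(u))^2 + (u^2 - 11*u*exp(u) + 30*exp(2*u))*(22*u*exp(u) - 4*u + (u - 5)*(11*u*exp(u) - 120*exp(2*u) + 22*exp(u) - 2) - 120*exp(2*u) + 22*exp(u)))/(u^2 - 11*u*exp(u) + 30*exp(2*u))^3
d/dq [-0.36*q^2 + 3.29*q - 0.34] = 3.29 - 0.72*q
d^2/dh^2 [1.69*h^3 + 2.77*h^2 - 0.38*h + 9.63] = 10.14*h + 5.54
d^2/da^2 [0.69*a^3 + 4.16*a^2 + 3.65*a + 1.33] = 4.14*a + 8.32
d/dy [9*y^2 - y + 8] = 18*y - 1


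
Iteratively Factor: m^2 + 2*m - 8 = (m - 2)*(m + 4)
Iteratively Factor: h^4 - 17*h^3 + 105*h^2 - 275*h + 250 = (h - 2)*(h^3 - 15*h^2 + 75*h - 125) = (h - 5)*(h - 2)*(h^2 - 10*h + 25) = (h - 5)^2*(h - 2)*(h - 5)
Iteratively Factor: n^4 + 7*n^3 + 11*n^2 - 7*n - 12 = (n + 4)*(n^3 + 3*n^2 - n - 3) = (n + 3)*(n + 4)*(n^2 - 1) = (n - 1)*(n + 3)*(n + 4)*(n + 1)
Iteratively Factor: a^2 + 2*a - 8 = (a + 4)*(a - 2)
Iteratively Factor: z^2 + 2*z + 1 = (z + 1)*(z + 1)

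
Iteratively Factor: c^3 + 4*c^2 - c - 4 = (c + 1)*(c^2 + 3*c - 4) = (c + 1)*(c + 4)*(c - 1)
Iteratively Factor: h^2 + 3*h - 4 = (h + 4)*(h - 1)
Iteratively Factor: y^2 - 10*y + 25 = (y - 5)*(y - 5)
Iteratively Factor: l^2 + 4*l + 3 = (l + 3)*(l + 1)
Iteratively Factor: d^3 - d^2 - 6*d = (d - 3)*(d^2 + 2*d) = d*(d - 3)*(d + 2)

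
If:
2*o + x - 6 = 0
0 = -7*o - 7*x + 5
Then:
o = 37/7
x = -32/7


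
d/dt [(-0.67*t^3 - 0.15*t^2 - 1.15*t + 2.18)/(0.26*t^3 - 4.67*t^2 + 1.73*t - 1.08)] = (3.1679*t^4 - 1.7202*t^3 - 5.1596*t^2 + 20.6852*t - 2.5294)/(0.0676*t^6 - 2.4284*t^5 + 22.7085*t^4 - 16.7198*t^3 + 13.0801*t^2 - 3.7368*t + 1.1664)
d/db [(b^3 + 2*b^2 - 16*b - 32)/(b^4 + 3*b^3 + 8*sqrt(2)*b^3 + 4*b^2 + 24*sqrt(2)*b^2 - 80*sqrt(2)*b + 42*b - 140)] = ((3*b^2 + 4*b - 16)*(b^4 + 3*b^3 + 8*sqrt(2)*b^3 + 4*b^2 + 24*sqrt(2)*b^2 - 80*sqrt(2)*b + 42*b - 140) - (b^3 + 2*b^2 - 16*b - 32)*(4*b^3 + 9*b^2 + 24*sqrt(2)*b^2 + 8*b + 48*sqrt(2)*b - 80*sqrt(2) + 42))/(b^4 + 3*b^3 + 8*sqrt(2)*b^3 + 4*b^2 + 24*sqrt(2)*b^2 - 80*sqrt(2)*b + 42*b - 140)^2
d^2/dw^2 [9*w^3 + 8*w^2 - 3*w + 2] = 54*w + 16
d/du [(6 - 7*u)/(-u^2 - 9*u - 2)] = (-7*u^2 + 12*u + 68)/(u^4 + 18*u^3 + 85*u^2 + 36*u + 4)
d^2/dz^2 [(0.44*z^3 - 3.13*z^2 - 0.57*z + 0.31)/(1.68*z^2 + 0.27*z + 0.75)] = (-3.5527136788005e-15*z^5 + 1.4210854715202e-14*z^4 - 1.422648*z^3 + 29.447064*z^2 + 6.637896*z - 4.026402)/(4.741632*z^6 + 2.286144*z^5 + 6.717816*z^4 + 2.060883*z^3 + 2.999025*z^2 + 0.455625*z + 0.421875)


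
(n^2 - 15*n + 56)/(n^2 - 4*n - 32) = (n - 7)/(n + 4)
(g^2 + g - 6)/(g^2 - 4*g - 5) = (-g^2 - g + 6)/(-g^2 + 4*g + 5)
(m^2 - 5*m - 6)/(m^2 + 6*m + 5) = (m - 6)/(m + 5)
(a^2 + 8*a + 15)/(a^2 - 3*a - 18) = (a + 5)/(a - 6)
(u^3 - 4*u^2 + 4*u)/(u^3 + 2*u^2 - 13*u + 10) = u*(u - 2)/(u^2 + 4*u - 5)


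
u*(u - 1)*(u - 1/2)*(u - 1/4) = u^4 - 7*u^3/4 + 7*u^2/8 - u/8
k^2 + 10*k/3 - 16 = (k - 8/3)*(k + 6)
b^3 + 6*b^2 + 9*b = b*(b + 3)^2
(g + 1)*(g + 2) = g^2 + 3*g + 2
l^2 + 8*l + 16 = (l + 4)^2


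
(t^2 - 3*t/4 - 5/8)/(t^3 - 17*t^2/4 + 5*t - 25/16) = 2*(2*t + 1)/(4*t^2 - 12*t + 5)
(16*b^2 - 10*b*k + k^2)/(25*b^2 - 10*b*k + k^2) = (16*b^2 - 10*b*k + k^2)/(25*b^2 - 10*b*k + k^2)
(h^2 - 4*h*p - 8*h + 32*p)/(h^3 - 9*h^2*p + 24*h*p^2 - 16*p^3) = (h - 8)/(h^2 - 5*h*p + 4*p^2)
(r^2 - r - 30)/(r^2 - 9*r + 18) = (r + 5)/(r - 3)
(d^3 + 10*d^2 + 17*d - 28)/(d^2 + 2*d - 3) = (d^2 + 11*d + 28)/(d + 3)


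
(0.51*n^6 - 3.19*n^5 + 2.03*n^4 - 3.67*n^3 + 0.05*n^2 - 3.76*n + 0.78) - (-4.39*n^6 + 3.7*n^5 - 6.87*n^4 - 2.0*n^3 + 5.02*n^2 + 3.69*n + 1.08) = 4.9*n^6 - 6.89*n^5 + 8.9*n^4 - 1.67*n^3 - 4.97*n^2 - 7.45*n - 0.3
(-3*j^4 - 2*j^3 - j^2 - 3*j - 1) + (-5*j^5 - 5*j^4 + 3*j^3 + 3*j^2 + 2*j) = -5*j^5 - 8*j^4 + j^3 + 2*j^2 - j - 1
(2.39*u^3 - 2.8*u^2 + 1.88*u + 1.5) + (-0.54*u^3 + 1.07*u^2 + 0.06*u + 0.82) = 1.85*u^3 - 1.73*u^2 + 1.94*u + 2.32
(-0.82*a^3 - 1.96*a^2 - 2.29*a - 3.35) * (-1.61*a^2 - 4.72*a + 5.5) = 1.3202*a^5 + 7.026*a^4 + 8.4281*a^3 + 5.4223*a^2 + 3.217*a - 18.425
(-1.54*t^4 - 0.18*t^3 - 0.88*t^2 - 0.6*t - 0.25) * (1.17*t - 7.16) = -1.8018*t^5 + 10.8158*t^4 + 0.2592*t^3 + 5.5988*t^2 + 4.0035*t + 1.79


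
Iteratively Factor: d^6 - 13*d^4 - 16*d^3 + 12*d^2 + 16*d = (d + 2)*(d^5 - 2*d^4 - 9*d^3 + 2*d^2 + 8*d) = (d - 1)*(d + 2)*(d^4 - d^3 - 10*d^2 - 8*d) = d*(d - 1)*(d + 2)*(d^3 - d^2 - 10*d - 8) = d*(d - 4)*(d - 1)*(d + 2)*(d^2 + 3*d + 2) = d*(d - 4)*(d - 1)*(d + 2)^2*(d + 1)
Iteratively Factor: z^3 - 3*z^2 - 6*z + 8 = (z - 4)*(z^2 + z - 2) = (z - 4)*(z + 2)*(z - 1)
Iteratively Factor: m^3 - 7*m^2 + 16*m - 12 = (m - 2)*(m^2 - 5*m + 6) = (m - 3)*(m - 2)*(m - 2)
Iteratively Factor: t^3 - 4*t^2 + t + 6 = (t + 1)*(t^2 - 5*t + 6) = (t - 2)*(t + 1)*(t - 3)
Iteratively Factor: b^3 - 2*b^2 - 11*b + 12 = (b + 3)*(b^2 - 5*b + 4) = (b - 4)*(b + 3)*(b - 1)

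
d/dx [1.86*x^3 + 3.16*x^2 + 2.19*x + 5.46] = 5.58*x^2 + 6.32*x + 2.19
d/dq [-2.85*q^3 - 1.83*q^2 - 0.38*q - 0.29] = -8.55*q^2 - 3.66*q - 0.38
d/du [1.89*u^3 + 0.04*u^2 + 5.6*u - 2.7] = 5.67*u^2 + 0.08*u + 5.6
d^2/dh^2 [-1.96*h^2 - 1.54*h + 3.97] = -3.92000000000000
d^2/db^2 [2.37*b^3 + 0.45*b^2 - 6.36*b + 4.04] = 14.22*b + 0.9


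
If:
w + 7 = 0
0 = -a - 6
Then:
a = -6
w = -7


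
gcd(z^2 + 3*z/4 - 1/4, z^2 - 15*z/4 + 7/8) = z - 1/4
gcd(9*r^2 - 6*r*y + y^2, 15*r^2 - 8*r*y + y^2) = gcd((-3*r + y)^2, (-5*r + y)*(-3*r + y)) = -3*r + y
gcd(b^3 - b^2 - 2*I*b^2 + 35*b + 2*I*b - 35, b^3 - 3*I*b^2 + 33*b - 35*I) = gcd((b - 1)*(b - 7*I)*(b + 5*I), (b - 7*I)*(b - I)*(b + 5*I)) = b^2 - 2*I*b + 35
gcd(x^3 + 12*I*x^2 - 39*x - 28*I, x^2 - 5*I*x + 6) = x + I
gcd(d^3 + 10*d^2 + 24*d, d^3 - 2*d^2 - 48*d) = d^2 + 6*d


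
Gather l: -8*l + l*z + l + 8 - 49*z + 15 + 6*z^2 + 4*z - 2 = l*(z - 7) + 6*z^2 - 45*z + 21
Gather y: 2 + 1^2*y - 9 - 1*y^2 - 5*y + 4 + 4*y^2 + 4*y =3*y^2 - 3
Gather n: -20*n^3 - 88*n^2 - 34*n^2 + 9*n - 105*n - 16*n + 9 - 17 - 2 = -20*n^3 - 122*n^2 - 112*n - 10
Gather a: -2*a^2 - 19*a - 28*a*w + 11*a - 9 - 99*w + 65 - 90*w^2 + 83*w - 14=-2*a^2 + a*(-28*w - 8) - 90*w^2 - 16*w + 42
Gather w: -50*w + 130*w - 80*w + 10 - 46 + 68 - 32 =0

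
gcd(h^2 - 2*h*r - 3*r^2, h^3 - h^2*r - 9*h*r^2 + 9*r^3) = -h + 3*r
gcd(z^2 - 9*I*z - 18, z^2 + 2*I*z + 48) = z - 6*I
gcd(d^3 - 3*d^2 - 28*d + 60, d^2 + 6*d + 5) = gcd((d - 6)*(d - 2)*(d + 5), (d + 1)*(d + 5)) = d + 5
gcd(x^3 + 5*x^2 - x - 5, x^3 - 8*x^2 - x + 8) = x^2 - 1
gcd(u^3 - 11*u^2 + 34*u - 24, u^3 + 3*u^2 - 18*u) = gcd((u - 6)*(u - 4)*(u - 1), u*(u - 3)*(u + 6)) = 1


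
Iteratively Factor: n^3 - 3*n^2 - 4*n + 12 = (n - 3)*(n^2 - 4) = (n - 3)*(n - 2)*(n + 2)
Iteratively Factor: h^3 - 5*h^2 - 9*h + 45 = (h - 3)*(h^2 - 2*h - 15) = (h - 3)*(h + 3)*(h - 5)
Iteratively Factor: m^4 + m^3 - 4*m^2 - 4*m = (m + 1)*(m^3 - 4*m) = (m + 1)*(m + 2)*(m^2 - 2*m) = m*(m + 1)*(m + 2)*(m - 2)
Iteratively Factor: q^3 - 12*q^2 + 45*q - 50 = (q - 2)*(q^2 - 10*q + 25) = (q - 5)*(q - 2)*(q - 5)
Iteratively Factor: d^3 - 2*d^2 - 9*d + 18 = (d + 3)*(d^2 - 5*d + 6) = (d - 3)*(d + 3)*(d - 2)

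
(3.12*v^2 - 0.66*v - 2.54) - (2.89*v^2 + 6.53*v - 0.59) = 0.23*v^2 - 7.19*v - 1.95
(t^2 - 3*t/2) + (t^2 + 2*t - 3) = 2*t^2 + t/2 - 3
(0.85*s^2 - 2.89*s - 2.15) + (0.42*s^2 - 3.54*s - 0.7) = 1.27*s^2 - 6.43*s - 2.85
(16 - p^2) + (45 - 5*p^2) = 61 - 6*p^2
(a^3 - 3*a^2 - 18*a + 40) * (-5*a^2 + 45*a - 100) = -5*a^5 + 60*a^4 - 145*a^3 - 710*a^2 + 3600*a - 4000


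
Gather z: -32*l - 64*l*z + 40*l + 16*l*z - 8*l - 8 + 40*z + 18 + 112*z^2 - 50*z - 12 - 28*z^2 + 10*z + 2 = -48*l*z + 84*z^2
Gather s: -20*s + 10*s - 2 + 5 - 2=1 - 10*s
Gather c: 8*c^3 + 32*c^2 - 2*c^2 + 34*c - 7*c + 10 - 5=8*c^3 + 30*c^2 + 27*c + 5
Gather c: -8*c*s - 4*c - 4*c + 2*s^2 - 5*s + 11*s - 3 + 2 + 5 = c*(-8*s - 8) + 2*s^2 + 6*s + 4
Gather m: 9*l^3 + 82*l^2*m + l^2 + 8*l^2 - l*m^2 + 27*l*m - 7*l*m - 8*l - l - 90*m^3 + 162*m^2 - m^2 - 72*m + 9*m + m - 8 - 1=9*l^3 + 9*l^2 - 9*l - 90*m^3 + m^2*(161 - l) + m*(82*l^2 + 20*l - 62) - 9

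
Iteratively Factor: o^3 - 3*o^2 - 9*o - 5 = (o + 1)*(o^2 - 4*o - 5) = (o + 1)^2*(o - 5)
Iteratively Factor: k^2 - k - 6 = (k - 3)*(k + 2)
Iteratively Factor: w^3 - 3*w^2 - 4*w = (w)*(w^2 - 3*w - 4) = w*(w - 4)*(w + 1)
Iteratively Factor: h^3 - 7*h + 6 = (h + 3)*(h^2 - 3*h + 2) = (h - 2)*(h + 3)*(h - 1)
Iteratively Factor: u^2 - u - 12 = (u - 4)*(u + 3)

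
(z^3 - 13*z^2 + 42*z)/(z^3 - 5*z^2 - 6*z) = (z - 7)/(z + 1)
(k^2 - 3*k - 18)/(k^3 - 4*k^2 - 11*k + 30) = (k - 6)/(k^2 - 7*k + 10)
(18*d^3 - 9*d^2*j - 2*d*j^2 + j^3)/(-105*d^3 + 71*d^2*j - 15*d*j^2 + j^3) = (-6*d^2 + d*j + j^2)/(35*d^2 - 12*d*j + j^2)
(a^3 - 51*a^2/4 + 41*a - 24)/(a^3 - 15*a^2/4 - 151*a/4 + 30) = (a - 4)/(a + 5)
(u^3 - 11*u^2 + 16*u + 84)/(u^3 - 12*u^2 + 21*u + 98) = (u - 6)/(u - 7)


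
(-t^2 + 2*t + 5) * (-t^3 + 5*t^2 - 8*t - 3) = t^5 - 7*t^4 + 13*t^3 + 12*t^2 - 46*t - 15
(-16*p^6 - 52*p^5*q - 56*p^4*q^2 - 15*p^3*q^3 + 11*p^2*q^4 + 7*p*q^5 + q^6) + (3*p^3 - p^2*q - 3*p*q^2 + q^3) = -16*p^6 - 52*p^5*q - 56*p^4*q^2 - 15*p^3*q^3 + 3*p^3 + 11*p^2*q^4 - p^2*q + 7*p*q^5 - 3*p*q^2 + q^6 + q^3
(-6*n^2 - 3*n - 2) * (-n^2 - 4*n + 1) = 6*n^4 + 27*n^3 + 8*n^2 + 5*n - 2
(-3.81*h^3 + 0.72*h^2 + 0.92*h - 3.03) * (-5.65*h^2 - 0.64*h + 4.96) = 21.5265*h^5 - 1.6296*h^4 - 24.5564*h^3 + 20.1019*h^2 + 6.5024*h - 15.0288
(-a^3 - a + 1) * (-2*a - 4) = 2*a^4 + 4*a^3 + 2*a^2 + 2*a - 4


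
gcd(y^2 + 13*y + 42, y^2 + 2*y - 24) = y + 6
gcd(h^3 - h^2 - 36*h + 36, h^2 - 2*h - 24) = h - 6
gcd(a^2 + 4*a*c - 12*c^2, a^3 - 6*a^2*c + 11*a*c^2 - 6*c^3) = a - 2*c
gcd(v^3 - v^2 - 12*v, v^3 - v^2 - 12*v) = v^3 - v^2 - 12*v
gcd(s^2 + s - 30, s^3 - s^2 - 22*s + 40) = 1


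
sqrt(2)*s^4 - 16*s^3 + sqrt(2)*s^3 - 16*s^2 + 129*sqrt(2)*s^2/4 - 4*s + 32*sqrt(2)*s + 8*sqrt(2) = (s + 1/2)*(s - 4*sqrt(2))^2*(sqrt(2)*s + sqrt(2)/2)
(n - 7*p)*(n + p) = n^2 - 6*n*p - 7*p^2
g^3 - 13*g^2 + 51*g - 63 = (g - 7)*(g - 3)^2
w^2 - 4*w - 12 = (w - 6)*(w + 2)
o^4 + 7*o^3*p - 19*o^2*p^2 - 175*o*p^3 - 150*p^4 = (o - 5*p)*(o + p)*(o + 5*p)*(o + 6*p)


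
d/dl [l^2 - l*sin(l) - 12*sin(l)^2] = -l*cos(l) + 2*l - sin(l) - 12*sin(2*l)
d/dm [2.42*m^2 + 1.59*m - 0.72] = 4.84*m + 1.59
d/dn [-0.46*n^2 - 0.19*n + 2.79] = -0.92*n - 0.19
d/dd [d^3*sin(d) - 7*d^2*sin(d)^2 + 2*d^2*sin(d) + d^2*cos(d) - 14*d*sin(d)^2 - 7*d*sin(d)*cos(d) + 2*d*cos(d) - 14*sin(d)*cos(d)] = d^3*cos(d) - 7*d^2*sin(2*d) + 2*sqrt(2)*d^2*sin(d + pi/4) - 14*d*sin(2*d) + 2*sqrt(2)*d*sin(d + pi/4) - 7*d - 7*sin(2*d)/2 + 2*cos(d) - 7*cos(2*d) - 7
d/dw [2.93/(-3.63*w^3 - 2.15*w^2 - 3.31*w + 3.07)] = (31.9077*w^2 + 12.599*w + 9.6983)/(3.63*w^3 + 2.15*w^2 + 3.31*w - 3.07)^2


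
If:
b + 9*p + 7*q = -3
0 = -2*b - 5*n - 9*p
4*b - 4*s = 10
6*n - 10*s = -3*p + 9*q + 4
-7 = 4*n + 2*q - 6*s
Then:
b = 1882/807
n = -1162/807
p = 682/2421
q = -907/807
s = -271/1614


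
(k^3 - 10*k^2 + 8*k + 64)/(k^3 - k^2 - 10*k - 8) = (k - 8)/(k + 1)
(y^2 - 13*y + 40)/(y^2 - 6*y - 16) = (y - 5)/(y + 2)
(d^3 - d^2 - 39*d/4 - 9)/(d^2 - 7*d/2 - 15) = (-4*d^3 + 4*d^2 + 39*d + 36)/(2*(-2*d^2 + 7*d + 30))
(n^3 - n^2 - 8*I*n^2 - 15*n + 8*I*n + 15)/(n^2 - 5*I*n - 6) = (n^2 - n*(1 + 5*I) + 5*I)/(n - 2*I)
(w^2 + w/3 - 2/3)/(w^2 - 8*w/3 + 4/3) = (w + 1)/(w - 2)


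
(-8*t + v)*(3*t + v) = -24*t^2 - 5*t*v + v^2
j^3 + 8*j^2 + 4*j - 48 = (j - 2)*(j + 4)*(j + 6)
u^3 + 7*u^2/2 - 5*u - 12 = (u - 2)*(u + 3/2)*(u + 4)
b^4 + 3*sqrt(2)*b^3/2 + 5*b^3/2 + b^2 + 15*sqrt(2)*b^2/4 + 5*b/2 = b*(b + 5/2)*(b + sqrt(2)/2)*(b + sqrt(2))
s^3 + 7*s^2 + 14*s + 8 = (s + 1)*(s + 2)*(s + 4)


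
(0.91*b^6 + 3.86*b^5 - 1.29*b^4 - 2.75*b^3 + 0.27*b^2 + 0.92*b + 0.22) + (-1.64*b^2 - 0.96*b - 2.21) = 0.91*b^6 + 3.86*b^5 - 1.29*b^4 - 2.75*b^3 - 1.37*b^2 - 0.0399999999999999*b - 1.99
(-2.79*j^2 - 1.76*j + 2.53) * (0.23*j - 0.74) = -0.6417*j^3 + 1.6598*j^2 + 1.8843*j - 1.8722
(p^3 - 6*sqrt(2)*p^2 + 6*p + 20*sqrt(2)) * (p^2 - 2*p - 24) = p^5 - 6*sqrt(2)*p^4 - 2*p^4 - 18*p^3 + 12*sqrt(2)*p^3 - 12*p^2 + 164*sqrt(2)*p^2 - 144*p - 40*sqrt(2)*p - 480*sqrt(2)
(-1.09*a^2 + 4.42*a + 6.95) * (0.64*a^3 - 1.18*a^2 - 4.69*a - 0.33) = -0.6976*a^5 + 4.115*a^4 + 4.3445*a^3 - 28.5711*a^2 - 34.0541*a - 2.2935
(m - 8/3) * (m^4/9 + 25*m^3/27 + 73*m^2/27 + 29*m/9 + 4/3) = m^5/9 + 17*m^4/27 + 19*m^3/81 - 323*m^2/81 - 196*m/27 - 32/9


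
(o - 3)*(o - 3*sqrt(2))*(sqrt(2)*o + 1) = sqrt(2)*o^3 - 5*o^2 - 3*sqrt(2)*o^2 - 3*sqrt(2)*o + 15*o + 9*sqrt(2)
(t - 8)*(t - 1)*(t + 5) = t^3 - 4*t^2 - 37*t + 40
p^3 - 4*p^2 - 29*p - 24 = (p - 8)*(p + 1)*(p + 3)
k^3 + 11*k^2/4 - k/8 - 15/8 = (k - 3/4)*(k + 1)*(k + 5/2)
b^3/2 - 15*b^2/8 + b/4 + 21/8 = (b/2 + 1/2)*(b - 3)*(b - 7/4)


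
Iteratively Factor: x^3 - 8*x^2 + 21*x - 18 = (x - 3)*(x^2 - 5*x + 6) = (x - 3)*(x - 2)*(x - 3)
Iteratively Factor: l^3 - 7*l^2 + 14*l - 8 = (l - 1)*(l^2 - 6*l + 8) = (l - 2)*(l - 1)*(l - 4)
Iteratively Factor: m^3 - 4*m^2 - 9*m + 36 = (m - 4)*(m^2 - 9) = (m - 4)*(m - 3)*(m + 3)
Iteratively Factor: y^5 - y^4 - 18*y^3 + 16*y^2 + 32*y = (y + 1)*(y^4 - 2*y^3 - 16*y^2 + 32*y) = (y - 2)*(y + 1)*(y^3 - 16*y) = (y - 4)*(y - 2)*(y + 1)*(y^2 + 4*y) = y*(y - 4)*(y - 2)*(y + 1)*(y + 4)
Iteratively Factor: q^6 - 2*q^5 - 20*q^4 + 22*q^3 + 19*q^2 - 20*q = (q + 1)*(q^5 - 3*q^4 - 17*q^3 + 39*q^2 - 20*q) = q*(q + 1)*(q^4 - 3*q^3 - 17*q^2 + 39*q - 20) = q*(q - 1)*(q + 1)*(q^3 - 2*q^2 - 19*q + 20) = q*(q - 1)^2*(q + 1)*(q^2 - q - 20) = q*(q - 1)^2*(q + 1)*(q + 4)*(q - 5)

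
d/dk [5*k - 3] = 5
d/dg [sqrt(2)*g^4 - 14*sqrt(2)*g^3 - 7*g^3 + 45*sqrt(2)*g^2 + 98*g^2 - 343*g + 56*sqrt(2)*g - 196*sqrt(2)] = 4*sqrt(2)*g^3 - 42*sqrt(2)*g^2 - 21*g^2 + 90*sqrt(2)*g + 196*g - 343 + 56*sqrt(2)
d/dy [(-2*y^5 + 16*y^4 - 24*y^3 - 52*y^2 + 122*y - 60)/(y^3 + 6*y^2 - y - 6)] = 4*(-y^5 - 7*y^4 + 37*y^3 + 61*y^2 - 60*y - 198)/(y^4 + 14*y^3 + 61*y^2 + 84*y + 36)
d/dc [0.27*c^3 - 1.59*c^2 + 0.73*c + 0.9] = 0.81*c^2 - 3.18*c + 0.73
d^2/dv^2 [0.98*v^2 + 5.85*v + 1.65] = 1.96000000000000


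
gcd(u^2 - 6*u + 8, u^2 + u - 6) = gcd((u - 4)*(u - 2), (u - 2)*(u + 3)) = u - 2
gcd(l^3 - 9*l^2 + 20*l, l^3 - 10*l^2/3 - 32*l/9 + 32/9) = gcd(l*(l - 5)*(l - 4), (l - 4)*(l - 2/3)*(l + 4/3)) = l - 4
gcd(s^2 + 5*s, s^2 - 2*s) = s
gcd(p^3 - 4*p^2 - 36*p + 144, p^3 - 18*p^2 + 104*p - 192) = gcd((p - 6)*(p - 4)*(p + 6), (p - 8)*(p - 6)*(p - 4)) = p^2 - 10*p + 24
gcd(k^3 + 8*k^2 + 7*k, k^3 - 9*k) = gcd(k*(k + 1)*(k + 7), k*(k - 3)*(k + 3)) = k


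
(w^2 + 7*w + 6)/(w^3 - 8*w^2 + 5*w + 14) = (w + 6)/(w^2 - 9*w + 14)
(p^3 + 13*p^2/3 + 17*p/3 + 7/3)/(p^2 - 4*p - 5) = (3*p^2 + 10*p + 7)/(3*(p - 5))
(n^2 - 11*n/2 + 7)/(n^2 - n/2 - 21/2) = (n - 2)/(n + 3)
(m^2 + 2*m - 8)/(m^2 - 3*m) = (m^2 + 2*m - 8)/(m*(m - 3))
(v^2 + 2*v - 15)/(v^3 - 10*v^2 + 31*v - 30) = (v + 5)/(v^2 - 7*v + 10)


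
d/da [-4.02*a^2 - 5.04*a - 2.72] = -8.04*a - 5.04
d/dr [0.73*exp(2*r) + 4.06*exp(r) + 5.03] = (1.46*exp(r) + 4.06)*exp(r)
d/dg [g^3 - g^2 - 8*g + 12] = 3*g^2 - 2*g - 8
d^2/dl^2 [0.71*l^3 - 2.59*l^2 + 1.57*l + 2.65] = 4.26*l - 5.18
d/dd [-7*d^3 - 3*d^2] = 3*d*(-7*d - 2)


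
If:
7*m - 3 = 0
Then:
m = 3/7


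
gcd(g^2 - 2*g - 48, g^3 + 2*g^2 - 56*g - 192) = g^2 - 2*g - 48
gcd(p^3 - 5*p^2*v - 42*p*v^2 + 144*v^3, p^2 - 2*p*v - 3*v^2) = p - 3*v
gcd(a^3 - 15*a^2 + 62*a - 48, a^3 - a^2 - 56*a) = a - 8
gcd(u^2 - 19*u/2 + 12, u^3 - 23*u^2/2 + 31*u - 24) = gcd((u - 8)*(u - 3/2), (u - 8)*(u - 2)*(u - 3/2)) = u^2 - 19*u/2 + 12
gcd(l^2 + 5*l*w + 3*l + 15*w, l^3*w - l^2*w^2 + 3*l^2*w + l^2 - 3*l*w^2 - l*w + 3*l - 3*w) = l + 3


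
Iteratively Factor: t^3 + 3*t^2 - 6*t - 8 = (t + 4)*(t^2 - t - 2) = (t - 2)*(t + 4)*(t + 1)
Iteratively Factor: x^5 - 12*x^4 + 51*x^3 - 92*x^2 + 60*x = (x - 2)*(x^4 - 10*x^3 + 31*x^2 - 30*x) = (x - 2)^2*(x^3 - 8*x^2 + 15*x) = x*(x - 2)^2*(x^2 - 8*x + 15) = x*(x - 5)*(x - 2)^2*(x - 3)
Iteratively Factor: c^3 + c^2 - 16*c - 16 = (c - 4)*(c^2 + 5*c + 4) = (c - 4)*(c + 4)*(c + 1)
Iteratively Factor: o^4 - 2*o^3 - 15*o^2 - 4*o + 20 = (o - 5)*(o^3 + 3*o^2 - 4) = (o - 5)*(o + 2)*(o^2 + o - 2) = (o - 5)*(o - 1)*(o + 2)*(o + 2)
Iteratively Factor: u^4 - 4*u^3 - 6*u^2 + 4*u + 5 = (u - 5)*(u^3 + u^2 - u - 1) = (u - 5)*(u + 1)*(u^2 - 1) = (u - 5)*(u + 1)^2*(u - 1)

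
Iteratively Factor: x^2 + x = (x)*(x + 1)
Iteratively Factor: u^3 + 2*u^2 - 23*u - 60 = (u + 4)*(u^2 - 2*u - 15) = (u + 3)*(u + 4)*(u - 5)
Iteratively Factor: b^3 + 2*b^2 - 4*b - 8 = (b + 2)*(b^2 - 4) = (b + 2)^2*(b - 2)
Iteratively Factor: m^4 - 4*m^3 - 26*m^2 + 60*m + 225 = (m - 5)*(m^3 + m^2 - 21*m - 45) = (m - 5)^2*(m^2 + 6*m + 9) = (m - 5)^2*(m + 3)*(m + 3)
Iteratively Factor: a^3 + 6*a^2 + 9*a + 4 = (a + 1)*(a^2 + 5*a + 4) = (a + 1)^2*(a + 4)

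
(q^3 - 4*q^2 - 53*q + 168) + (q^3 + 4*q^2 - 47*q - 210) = 2*q^3 - 100*q - 42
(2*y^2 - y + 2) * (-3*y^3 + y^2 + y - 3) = -6*y^5 + 5*y^4 - 5*y^3 - 5*y^2 + 5*y - 6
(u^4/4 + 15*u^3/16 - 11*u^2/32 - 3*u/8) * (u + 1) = u^5/4 + 19*u^4/16 + 19*u^3/32 - 23*u^2/32 - 3*u/8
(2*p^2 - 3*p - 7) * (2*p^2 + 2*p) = 4*p^4 - 2*p^3 - 20*p^2 - 14*p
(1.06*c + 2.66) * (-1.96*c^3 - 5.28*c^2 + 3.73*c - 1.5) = -2.0776*c^4 - 10.8104*c^3 - 10.091*c^2 + 8.3318*c - 3.99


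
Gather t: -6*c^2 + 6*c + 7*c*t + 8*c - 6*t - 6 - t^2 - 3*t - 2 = -6*c^2 + 14*c - t^2 + t*(7*c - 9) - 8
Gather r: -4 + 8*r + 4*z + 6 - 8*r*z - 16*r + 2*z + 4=r*(-8*z - 8) + 6*z + 6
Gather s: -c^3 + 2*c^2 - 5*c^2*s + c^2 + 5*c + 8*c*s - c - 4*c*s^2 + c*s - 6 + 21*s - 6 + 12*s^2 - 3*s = -c^3 + 3*c^2 + 4*c + s^2*(12 - 4*c) + s*(-5*c^2 + 9*c + 18) - 12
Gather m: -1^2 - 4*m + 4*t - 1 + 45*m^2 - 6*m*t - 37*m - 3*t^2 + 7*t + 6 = 45*m^2 + m*(-6*t - 41) - 3*t^2 + 11*t + 4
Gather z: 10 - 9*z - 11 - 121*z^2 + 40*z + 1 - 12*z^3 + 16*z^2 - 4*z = -12*z^3 - 105*z^2 + 27*z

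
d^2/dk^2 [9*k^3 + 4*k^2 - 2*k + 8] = 54*k + 8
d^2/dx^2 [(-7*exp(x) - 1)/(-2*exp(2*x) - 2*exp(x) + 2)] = (7*exp(4*x) - 3*exp(3*x) + 45*exp(2*x) + 12*exp(x) + 8)*exp(x)/(2*(exp(6*x) + 3*exp(5*x) - 5*exp(3*x) + 3*exp(x) - 1))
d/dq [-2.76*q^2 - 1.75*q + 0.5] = -5.52*q - 1.75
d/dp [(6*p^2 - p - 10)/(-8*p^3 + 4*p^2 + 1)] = (-8*p*(3*p - 1)*(-6*p^2 + p + 10) + (12*p - 1)*(-8*p^3 + 4*p^2 + 1))/(-8*p^3 + 4*p^2 + 1)^2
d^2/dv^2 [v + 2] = 0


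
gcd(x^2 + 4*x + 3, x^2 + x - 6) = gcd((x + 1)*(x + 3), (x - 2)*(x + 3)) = x + 3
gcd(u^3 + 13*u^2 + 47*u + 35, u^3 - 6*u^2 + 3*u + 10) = u + 1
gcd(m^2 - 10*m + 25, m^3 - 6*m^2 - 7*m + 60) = m - 5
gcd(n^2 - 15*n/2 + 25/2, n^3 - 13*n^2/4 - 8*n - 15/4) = n - 5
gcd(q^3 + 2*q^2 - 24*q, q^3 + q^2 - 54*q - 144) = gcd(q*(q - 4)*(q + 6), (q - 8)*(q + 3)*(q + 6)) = q + 6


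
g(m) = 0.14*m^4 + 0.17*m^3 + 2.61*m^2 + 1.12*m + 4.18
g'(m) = 0.56*m^3 + 0.51*m^2 + 5.22*m + 1.12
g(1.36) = 11.44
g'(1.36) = 10.57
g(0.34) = 4.87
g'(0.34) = 2.98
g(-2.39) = 18.66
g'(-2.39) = -16.09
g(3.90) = 90.72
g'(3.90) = 62.45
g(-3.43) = 43.56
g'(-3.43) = -33.38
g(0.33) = 4.84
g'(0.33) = 2.92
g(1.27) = 10.52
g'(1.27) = 9.72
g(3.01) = 47.33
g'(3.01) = 36.72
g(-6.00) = 236.14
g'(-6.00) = -132.80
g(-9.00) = 1000.12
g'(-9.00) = -412.79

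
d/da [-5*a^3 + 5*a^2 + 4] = 5*a*(2 - 3*a)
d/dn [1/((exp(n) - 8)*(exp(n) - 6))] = 2*(7 - exp(n))*exp(n)/(exp(4*n) - 28*exp(3*n) + 292*exp(2*n) - 1344*exp(n) + 2304)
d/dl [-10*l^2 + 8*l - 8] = 8 - 20*l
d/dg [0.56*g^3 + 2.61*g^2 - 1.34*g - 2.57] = 1.68*g^2 + 5.22*g - 1.34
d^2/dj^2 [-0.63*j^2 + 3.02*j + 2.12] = -1.26000000000000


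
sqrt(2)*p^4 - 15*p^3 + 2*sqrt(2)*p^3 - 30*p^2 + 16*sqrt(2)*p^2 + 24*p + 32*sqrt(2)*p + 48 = (p + 2)*(p - 6*sqrt(2))*(p - 2*sqrt(2))*(sqrt(2)*p + 1)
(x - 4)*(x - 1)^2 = x^3 - 6*x^2 + 9*x - 4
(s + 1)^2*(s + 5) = s^3 + 7*s^2 + 11*s + 5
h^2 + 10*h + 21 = (h + 3)*(h + 7)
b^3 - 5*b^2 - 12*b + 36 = (b - 6)*(b - 2)*(b + 3)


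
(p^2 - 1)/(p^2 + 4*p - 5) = (p + 1)/(p + 5)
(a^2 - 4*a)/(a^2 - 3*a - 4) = a/(a + 1)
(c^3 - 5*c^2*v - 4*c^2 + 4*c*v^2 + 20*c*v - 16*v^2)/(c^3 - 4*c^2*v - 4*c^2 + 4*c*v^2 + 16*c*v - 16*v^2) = (c^2 - 5*c*v + 4*v^2)/(c^2 - 4*c*v + 4*v^2)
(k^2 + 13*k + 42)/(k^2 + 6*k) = (k + 7)/k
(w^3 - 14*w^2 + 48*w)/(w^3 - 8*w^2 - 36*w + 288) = w/(w + 6)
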